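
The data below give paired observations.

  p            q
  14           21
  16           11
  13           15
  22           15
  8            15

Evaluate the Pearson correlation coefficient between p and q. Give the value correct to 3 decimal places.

-0.127

n = 5, Σp = 73, Σq = 77, Σp² = 1169, Σq² = 1237, Σpq = 1115
nΣpq − ΣpΣq = 5575 − 5621 = -46
nΣp² − (Σp)² = 5845 − 5329 = 516; nΣq² − (Σq)² = 6185 − 5929 = 256
r = -46 / √(516 × 256) = -46 / 363.4501 ≈ -0.127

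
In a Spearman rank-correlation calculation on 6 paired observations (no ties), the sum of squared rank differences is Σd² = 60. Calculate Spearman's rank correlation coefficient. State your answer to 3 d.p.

-0.714

ρ = 1 − 6Σd² / [n(n²−1)] = 1 − 6×60 / (6×35)
  = 1 − 360/210 = 1 − 1.7143 ≈ -0.714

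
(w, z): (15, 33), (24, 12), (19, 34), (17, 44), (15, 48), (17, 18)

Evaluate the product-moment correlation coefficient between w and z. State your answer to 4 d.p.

n = 6, Σw = 107, Σz = 189, Σw² = 1965, Σz² = 6953, Σwz = 3203
nΣwz − ΣwΣz = 19218 − 20223 = -1005
nΣw² − (Σw)² = 11790 − 11449 = 341; nΣz² − (Σz)² = 41718 − 35721 = 5997
r = -1005 / √(341 × 5997) = -1005 / 1430.0269 ≈ -0.7028

-0.7028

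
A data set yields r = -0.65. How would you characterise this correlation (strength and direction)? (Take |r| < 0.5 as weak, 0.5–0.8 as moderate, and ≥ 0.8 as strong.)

r = -0.65 < 0 so the relationship is negative.
|r| = 0.65, which falls in the moderate range.

moderate negative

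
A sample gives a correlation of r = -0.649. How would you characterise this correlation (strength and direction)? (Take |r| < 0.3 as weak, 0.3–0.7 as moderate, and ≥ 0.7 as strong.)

moderate negative

r = -0.649 < 0 so the relationship is negative.
|r| = 0.649, which falls in the moderate range.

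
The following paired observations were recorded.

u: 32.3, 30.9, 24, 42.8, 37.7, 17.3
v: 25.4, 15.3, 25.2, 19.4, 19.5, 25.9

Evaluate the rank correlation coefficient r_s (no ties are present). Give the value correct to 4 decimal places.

-0.5429

Rank u: 4, 3, 2, 6, 5, 1
Rank v: 5, 1, 4, 2, 3, 6
d = rank(u) − rank(v): -1, 2, -2, 4, 2, -5; Σd² = 54
ρ = 1 − 6Σd² / [n(n²−1)] = 1 − 6×54 / (6×35) = 1 − 324/210 ≈ -0.5429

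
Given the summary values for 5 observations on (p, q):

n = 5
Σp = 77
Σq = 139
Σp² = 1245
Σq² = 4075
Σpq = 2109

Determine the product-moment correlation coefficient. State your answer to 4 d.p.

-0.2829

r = (nΣpq − ΣpΣq) / √[(nΣp² − (Σp)²)(nΣq² − (Σq)²)]
Numerator: 5×2109 − 77×139 = -158
Denominator: √[(6225 − 5929)(20375 − 19321)] = √[296 × 1054] = 558.5553
r = -158 / 558.5553 ≈ -0.2829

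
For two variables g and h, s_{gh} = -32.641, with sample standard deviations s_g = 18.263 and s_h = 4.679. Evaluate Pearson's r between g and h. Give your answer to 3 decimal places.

-0.382

r = Cov(g,h) / (s_g · s_h) = -32.641 / (18.263 × 4.679)
  = -32.641 / 85.4526 ≈ -0.382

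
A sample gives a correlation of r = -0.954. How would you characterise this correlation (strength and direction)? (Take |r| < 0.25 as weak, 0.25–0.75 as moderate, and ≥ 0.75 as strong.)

strong negative

r = -0.954 < 0 so the relationship is negative.
|r| = 0.954, which falls in the strong range.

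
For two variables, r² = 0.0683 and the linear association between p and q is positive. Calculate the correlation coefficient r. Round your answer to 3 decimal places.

0.261

|r| = √0.0683 = 0.261
The association is positive, so r = 0.261.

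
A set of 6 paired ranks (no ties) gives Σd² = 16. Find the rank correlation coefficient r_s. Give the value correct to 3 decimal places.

0.543

ρ = 1 − 6Σd² / [n(n²−1)] = 1 − 6×16 / (6×35)
  = 1 − 96/210 = 1 − 0.4571 ≈ 0.543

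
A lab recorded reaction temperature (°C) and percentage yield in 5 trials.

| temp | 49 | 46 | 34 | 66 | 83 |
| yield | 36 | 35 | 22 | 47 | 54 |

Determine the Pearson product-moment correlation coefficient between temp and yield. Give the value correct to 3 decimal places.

0.980

n = 5, Σx = 278, Σy = 194, Σx² = 16918, Σy² = 8130, Σxy = 11706
nΣxy − ΣxΣy = 58530 − 53932 = 4598
nΣx² − (Σx)² = 84590 − 77284 = 7306; nΣy² − (Σy)² = 40650 − 37636 = 3014
r = 4598 / √(7306 × 3014) = 4598 / 4692.5775 ≈ 0.980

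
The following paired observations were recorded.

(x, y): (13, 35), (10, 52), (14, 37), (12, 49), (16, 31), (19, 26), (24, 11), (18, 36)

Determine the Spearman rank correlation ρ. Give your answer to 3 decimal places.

-0.881

Rank x: 3, 1, 4, 2, 5, 7, 8, 6
Rank y: 4, 8, 6, 7, 3, 2, 1, 5
d = rank(x) − rank(y): -1, -7, -2, -5, 2, 5, 7, 1; Σd² = 158
ρ = 1 − 6Σd² / [n(n²−1)] = 1 − 6×158 / (8×63) = 1 − 948/504 ≈ -0.881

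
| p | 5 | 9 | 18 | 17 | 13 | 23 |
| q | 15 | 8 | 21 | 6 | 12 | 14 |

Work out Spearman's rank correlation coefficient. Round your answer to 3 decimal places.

Rank p: 1, 2, 5, 4, 3, 6
Rank q: 5, 2, 6, 1, 3, 4
d = rank(p) − rank(q): -4, 0, -1, 3, 0, 2; Σd² = 30
ρ = 1 − 6Σd² / [n(n²−1)] = 1 − 6×30 / (6×35) = 1 − 180/210 ≈ 0.143

0.143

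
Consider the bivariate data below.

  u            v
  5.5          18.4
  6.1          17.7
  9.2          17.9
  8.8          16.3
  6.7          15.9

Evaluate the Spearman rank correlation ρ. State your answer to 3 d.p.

Rank u: 1, 2, 5, 4, 3
Rank v: 5, 3, 4, 2, 1
d = rank(u) − rank(v): -4, -1, 1, 2, 2; Σd² = 26
ρ = 1 − 6Σd² / [n(n²−1)] = 1 − 6×26 / (5×24) = 1 − 156/120 ≈ -0.300

-0.300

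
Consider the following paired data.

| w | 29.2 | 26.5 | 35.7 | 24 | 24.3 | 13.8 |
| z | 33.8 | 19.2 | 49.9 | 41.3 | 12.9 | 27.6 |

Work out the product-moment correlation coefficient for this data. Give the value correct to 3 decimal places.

0.479

n = 6, Σw = 153.5, Σz = 184.7, Σw² = 4186.31, Σz² = 6634.95, Σwz = 4962.74
nΣwz − ΣwΣz = 29776.44 − 28351.45 = 1424.99
nΣw² − (Σw)² = 25117.86 − 23562.25 = 1555.61; nΣz² − (Σz)² = 39809.7 − 34114.09 = 5695.61
r = 1424.99 / √(1555.61 × 5695.61) = 1424.99 / 2976.6001 ≈ 0.479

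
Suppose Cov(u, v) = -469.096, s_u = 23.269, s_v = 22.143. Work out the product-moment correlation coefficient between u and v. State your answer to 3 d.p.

r = Cov(u,v) / (s_u · s_v) = -469.096 / (23.269 × 22.143)
  = -469.096 / 515.2455 ≈ -0.910

-0.910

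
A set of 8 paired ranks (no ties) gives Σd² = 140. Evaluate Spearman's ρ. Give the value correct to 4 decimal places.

ρ = 1 − 6Σd² / [n(n²−1)] = 1 − 6×140 / (8×63)
  = 1 − 840/504 = 1 − 1.66667 ≈ -0.6667

-0.6667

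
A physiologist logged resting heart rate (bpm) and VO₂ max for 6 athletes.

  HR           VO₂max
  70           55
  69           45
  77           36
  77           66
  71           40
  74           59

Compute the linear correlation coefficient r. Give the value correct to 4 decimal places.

0.2041

n = 6, Σx = 438, Σy = 301, Σx² = 32036, Σy² = 15783, Σxy = 22015
nΣxy − ΣxΣy = 132090 − 131838 = 252
nΣx² − (Σx)² = 192216 − 191844 = 372; nΣy² − (Σy)² = 94698 − 90601 = 4097
r = 252 / √(372 × 4097) = 252 / 1234.5380 ≈ 0.2041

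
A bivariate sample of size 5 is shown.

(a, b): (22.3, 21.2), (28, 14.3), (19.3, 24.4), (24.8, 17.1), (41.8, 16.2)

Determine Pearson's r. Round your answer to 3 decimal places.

n = 5, Σa = 136.2, Σb = 93.2, Σa² = 4016.06, Σb² = 1804.14, Σab = 2445.32
nΣab − ΣaΣb = 12226.6 − 12693.84 = -467.24
nΣa² − (Σa)² = 20080.3 − 18550.44 = 1529.86; nΣb² − (Σb)² = 9020.7 − 8686.24 = 334.46
r = -467.24 / √(1529.86 × 334.46) = -467.24 / 715.3160 ≈ -0.653

-0.653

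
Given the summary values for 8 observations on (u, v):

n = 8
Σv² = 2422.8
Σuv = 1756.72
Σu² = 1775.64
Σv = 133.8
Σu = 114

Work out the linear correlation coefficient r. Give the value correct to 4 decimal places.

r = (nΣuv − ΣuΣv) / √[(nΣu² − (Σu)²)(nΣv² − (Σv)²)]
Numerator: 8×1756.72 − 114×133.8 = -1199.44
Denominator: √[(14205.12 − 12996)(19382.4 − 17902.44)] = √[1209.12 × 1479.96] = 1337.7030
r = -1199.44 / 1337.7030 ≈ -0.8966

-0.8966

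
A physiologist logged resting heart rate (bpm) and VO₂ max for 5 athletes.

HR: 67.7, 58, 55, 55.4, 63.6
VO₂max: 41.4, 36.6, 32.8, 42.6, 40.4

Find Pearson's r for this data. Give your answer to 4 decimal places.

0.4801

n = 5, Σx = 299.7, Σy = 193.8, Σx² = 18086.41, Σy² = 7576.28, Σxy = 11659.06
nΣxy − ΣxΣy = 58295.3 − 58081.86 = 213.44
nΣx² − (Σx)² = 90432.05 − 89820.09 = 611.96; nΣy² − (Σy)² = 37881.4 − 37558.44 = 322.96
r = 213.44 / √(611.96 × 322.96) = 213.44 / 444.5656 ≈ 0.4801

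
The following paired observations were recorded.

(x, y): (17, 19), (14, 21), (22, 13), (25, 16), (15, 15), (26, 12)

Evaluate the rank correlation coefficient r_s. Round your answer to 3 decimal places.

Rank x: 3, 1, 4, 5, 2, 6
Rank y: 5, 6, 2, 4, 3, 1
d = rank(x) − rank(y): -2, -5, 2, 1, -1, 5; Σd² = 60
ρ = 1 − 6Σd² / [n(n²−1)] = 1 − 6×60 / (6×35) = 1 − 360/210 ≈ -0.714

-0.714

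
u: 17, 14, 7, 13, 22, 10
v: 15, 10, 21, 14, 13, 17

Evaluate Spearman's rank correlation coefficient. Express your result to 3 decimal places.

Rank u: 5, 4, 1, 3, 6, 2
Rank v: 4, 1, 6, 3, 2, 5
d = rank(u) − rank(v): 1, 3, -5, 0, 4, -3; Σd² = 60
ρ = 1 − 6Σd² / [n(n²−1)] = 1 − 6×60 / (6×35) = 1 − 360/210 ≈ -0.714

-0.714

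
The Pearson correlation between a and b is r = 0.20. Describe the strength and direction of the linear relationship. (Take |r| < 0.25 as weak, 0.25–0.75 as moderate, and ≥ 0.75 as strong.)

r = 0.20 > 0 so the relationship is positive.
|r| = 0.20, which falls in the weak range.

weak positive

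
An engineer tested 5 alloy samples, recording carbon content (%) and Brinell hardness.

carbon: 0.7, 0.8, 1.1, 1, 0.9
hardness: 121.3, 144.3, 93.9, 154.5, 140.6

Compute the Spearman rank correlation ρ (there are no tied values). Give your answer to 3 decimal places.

Rank carbon: 1, 2, 5, 4, 3
Rank hardness: 2, 4, 1, 5, 3
d = rank(carbon) − rank(hardness): -1, -2, 4, -1, 0; Σd² = 22
ρ = 1 − 6Σd² / [n(n²−1)] = 1 − 6×22 / (5×24) = 1 − 132/120 ≈ -0.100

-0.100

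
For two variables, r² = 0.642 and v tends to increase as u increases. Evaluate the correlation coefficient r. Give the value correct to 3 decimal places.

|r| = √0.642 = 0.801
The association is positive, so r = 0.801.

0.801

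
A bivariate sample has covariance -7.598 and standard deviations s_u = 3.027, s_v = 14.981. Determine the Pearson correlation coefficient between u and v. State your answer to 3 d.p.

-0.168

r = Cov(u,v) / (s_u · s_v) = -7.598 / (3.027 × 14.981)
  = -7.598 / 45.3475 ≈ -0.168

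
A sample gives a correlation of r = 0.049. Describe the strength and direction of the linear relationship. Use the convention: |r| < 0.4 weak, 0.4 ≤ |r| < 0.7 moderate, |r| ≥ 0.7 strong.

weak positive

r = 0.049 > 0 so the relationship is positive.
|r| = 0.049, which falls in the weak range.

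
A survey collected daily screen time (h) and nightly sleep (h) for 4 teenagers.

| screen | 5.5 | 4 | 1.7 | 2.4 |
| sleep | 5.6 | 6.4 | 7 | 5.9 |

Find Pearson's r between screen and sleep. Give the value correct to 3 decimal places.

n = 4, Σx = 13.6, Σy = 24.9, Σx² = 54.9, Σy² = 156.13, Σxy = 82.46
nΣxy − ΣxΣy = 329.84 − 338.64 = -8.8
nΣx² − (Σx)² = 219.6 − 184.96 = 34.64; nΣy² − (Σy)² = 624.52 − 620.01 = 4.51
r = -8.8 / √(34.64 × 4.51) = -8.8 / 12.4991 ≈ -0.704

-0.704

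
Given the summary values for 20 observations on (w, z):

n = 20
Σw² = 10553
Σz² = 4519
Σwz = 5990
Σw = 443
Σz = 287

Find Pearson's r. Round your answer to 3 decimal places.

-0.674

r = (nΣwz − ΣwΣz) / √[(nΣw² − (Σw)²)(nΣz² − (Σz)²)]
Numerator: 20×5990 − 443×287 = -7341
Denominator: √[(211060 − 196249)(90380 − 82369)] = √[14811 × 8011] = 10892.7004
r = -7341 / 10892.7004 ≈ -0.674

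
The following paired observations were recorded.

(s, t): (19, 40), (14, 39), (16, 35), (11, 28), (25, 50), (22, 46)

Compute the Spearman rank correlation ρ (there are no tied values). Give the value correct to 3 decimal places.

Rank s: 4, 2, 3, 1, 6, 5
Rank t: 4, 3, 2, 1, 6, 5
d = rank(s) − rank(t): 0, -1, 1, 0, 0, 0; Σd² = 2
ρ = 1 − 6Σd² / [n(n²−1)] = 1 − 6×2 / (6×35) = 1 − 12/210 ≈ 0.943

0.943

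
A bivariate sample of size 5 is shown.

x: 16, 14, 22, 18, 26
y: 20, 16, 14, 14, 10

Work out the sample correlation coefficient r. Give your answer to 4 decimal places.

n = 5, Σx = 96, Σy = 74, Σx² = 1936, Σy² = 1148, Σxy = 1364
nΣxy − ΣxΣy = 6820 − 7104 = -284
nΣx² − (Σx)² = 9680 − 9216 = 464; nΣy² − (Σy)² = 5740 − 5476 = 264
r = -284 / √(464 × 264) = -284 / 349.9943 ≈ -0.8114

-0.8114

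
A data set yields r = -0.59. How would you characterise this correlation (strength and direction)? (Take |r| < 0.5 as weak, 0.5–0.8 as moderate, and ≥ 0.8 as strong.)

moderate negative

r = -0.59 < 0 so the relationship is negative.
|r| = 0.59, which falls in the moderate range.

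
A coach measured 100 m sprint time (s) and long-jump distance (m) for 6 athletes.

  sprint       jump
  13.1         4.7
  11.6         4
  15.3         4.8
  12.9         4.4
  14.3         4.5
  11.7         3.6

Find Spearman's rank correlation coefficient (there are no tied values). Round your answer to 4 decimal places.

Rank sprint: 4, 1, 6, 3, 5, 2
Rank jump: 5, 2, 6, 3, 4, 1
d = rank(sprint) − rank(jump): -1, -1, 0, 0, 1, 1; Σd² = 4
ρ = 1 − 6Σd² / [n(n²−1)] = 1 − 6×4 / (6×35) = 1 − 24/210 ≈ 0.8857

0.8857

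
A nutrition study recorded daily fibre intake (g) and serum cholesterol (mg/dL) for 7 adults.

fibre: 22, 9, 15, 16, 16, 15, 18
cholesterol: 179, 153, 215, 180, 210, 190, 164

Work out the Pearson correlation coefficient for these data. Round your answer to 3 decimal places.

n = 7, Σx = 111, Σy = 1291, Σx² = 1851, Σy² = 241171, Σxy = 20582
nΣxy − ΣxΣy = 144074 − 143301 = 773
nΣx² − (Σx)² = 12957 − 12321 = 636; nΣy² − (Σy)² = 1688197 − 1666681 = 21516
r = 773 / √(636 × 21516) = 773 / 3699.2129 ≈ 0.209

0.209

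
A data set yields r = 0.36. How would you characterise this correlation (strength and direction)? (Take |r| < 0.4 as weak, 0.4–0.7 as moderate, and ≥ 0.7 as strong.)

weak positive

r = 0.36 > 0 so the relationship is positive.
|r| = 0.36, which falls in the weak range.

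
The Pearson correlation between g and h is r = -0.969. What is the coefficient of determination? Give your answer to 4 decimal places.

r² = (-0.969)² = 0.9390

0.9390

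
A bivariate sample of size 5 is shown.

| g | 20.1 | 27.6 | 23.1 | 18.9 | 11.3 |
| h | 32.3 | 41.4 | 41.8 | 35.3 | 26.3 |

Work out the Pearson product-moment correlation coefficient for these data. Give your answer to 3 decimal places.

n = 5, Σg = 101, Σh = 177.1, Σg² = 2184.28, Σh² = 6442.27, Σgh = 3721.81
nΣgh − ΣgΣh = 18609.05 − 17887.1 = 721.95
nΣg² − (Σg)² = 10921.4 − 10201 = 720.4; nΣh² − (Σh)² = 32211.35 − 31364.41 = 846.94
r = 721.95 / √(720.4 × 846.94) = 721.95 / 781.1118 ≈ 0.924

0.924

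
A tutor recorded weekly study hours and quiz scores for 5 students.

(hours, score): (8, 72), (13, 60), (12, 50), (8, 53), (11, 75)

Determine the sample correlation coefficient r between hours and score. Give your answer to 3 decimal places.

n = 5, Σx = 52, Σy = 310, Σx² = 562, Σy² = 19718, Σxy = 3205
nΣxy − ΣxΣy = 16025 − 16120 = -95
nΣx² − (Σx)² = 2810 − 2704 = 106; nΣy² − (Σy)² = 98590 − 96100 = 2490
r = -95 / √(106 × 2490) = -95 / 513.7509 ≈ -0.185

-0.185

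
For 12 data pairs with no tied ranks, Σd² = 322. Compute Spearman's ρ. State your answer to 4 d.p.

-0.1259

ρ = 1 − 6Σd² / [n(n²−1)] = 1 − 6×322 / (12×143)
  = 1 − 1932/1716 = 1 − 1.12587 ≈ -0.1259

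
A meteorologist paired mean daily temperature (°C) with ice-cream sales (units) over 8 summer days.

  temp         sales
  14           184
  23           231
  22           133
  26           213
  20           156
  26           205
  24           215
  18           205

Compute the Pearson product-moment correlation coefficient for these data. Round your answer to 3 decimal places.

n = 8, Σx = 173, Σy = 1542, Σx² = 3861, Σy² = 304886, Σxy = 33653
nΣxy − ΣxΣy = 269224 − 266766 = 2458
nΣx² − (Σx)² = 30888 − 29929 = 959; nΣy² − (Σy)² = 2439088 − 2377764 = 61324
r = 2458 / √(959 × 61324) = 2458 / 7668.7493 ≈ 0.321

0.321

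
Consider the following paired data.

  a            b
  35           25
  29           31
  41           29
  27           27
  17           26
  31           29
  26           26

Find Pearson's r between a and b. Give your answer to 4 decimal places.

n = 7, Σa = 206, Σb = 193, Σa² = 6402, Σb² = 5349, Σab = 5709
nΣab − ΣaΣb = 39963 − 39758 = 205
nΣa² − (Σa)² = 44814 − 42436 = 2378; nΣb² − (Σb)² = 37443 − 37249 = 194
r = 205 / √(2378 × 194) = 205 / 679.2143 ≈ 0.3018

0.3018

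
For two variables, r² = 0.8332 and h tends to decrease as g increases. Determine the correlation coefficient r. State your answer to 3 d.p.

|r| = √0.8332 = 0.913
The association is negative, so r = −0.913.

-0.913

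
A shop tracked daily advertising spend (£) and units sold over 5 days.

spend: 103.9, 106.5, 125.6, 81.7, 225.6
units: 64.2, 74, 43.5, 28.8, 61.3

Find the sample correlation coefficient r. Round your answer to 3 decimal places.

n = 5, Σx = 643.3, Σy = 271.8, Σx² = 95483.07, Σy² = 16077.02, Σxy = 36197.22
nΣxy − ΣxΣy = 180986.1 − 174848.94 = 6137.16
nΣx² − (Σx)² = 477415.35 − 413834.89 = 63580.46; nΣy² − (Σy)² = 80385.1 − 73875.24 = 6509.86
r = 6137.16 / √(63580.46 × 6509.86) = 6137.16 / 20344.5298 ≈ 0.302

0.302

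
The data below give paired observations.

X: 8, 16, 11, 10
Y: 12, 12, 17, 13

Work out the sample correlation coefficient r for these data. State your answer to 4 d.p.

-0.1029

n = 4, ΣX = 45, ΣY = 54, ΣX² = 541, ΣY² = 746, ΣXY = 605
nΣXY − ΣXΣY = 2420 − 2430 = -10
nΣX² − (ΣX)² = 2164 − 2025 = 139; nΣY² − (ΣY)² = 2984 − 2916 = 68
r = -10 / √(139 × 68) = -10 / 97.2214 ≈ -0.1029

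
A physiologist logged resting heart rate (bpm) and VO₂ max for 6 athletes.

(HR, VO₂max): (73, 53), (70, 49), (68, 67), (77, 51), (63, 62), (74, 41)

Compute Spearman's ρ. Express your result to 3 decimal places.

Rank HR: 4, 3, 2, 6, 1, 5
Rank VO₂max: 4, 2, 6, 3, 5, 1
d = rank(HR) − rank(VO₂max): 0, 1, -4, 3, -4, 4; Σd² = 58
ρ = 1 − 6Σd² / [n(n²−1)] = 1 − 6×58 / (6×35) = 1 − 348/210 ≈ -0.657

-0.657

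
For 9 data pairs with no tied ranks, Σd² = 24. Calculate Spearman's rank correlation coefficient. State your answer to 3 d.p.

0.800

ρ = 1 − 6Σd² / [n(n²−1)] = 1 − 6×24 / (9×80)
  = 1 − 144/720 = 1 − 0.2000 ≈ 0.800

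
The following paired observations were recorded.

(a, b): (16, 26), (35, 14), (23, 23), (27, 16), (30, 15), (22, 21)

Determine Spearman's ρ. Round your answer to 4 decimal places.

Rank a: 1, 6, 3, 4, 5, 2
Rank b: 6, 1, 5, 3, 2, 4
d = rank(a) − rank(b): -5, 5, -2, 1, 3, -2; Σd² = 68
ρ = 1 − 6Σd² / [n(n²−1)] = 1 − 6×68 / (6×35) = 1 − 408/210 ≈ -0.9429

-0.9429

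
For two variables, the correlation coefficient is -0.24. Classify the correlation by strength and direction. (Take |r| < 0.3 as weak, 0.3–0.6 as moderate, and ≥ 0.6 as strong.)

r = -0.24 < 0 so the relationship is negative.
|r| = 0.24, which falls in the weak range.

weak negative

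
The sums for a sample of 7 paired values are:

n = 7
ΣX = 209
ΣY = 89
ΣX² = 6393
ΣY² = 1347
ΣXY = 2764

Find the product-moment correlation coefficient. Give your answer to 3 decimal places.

0.588

r = (nΣXY − ΣXΣY) / √[(nΣX² − (ΣX)²)(nΣY² − (ΣY)²)]
Numerator: 7×2764 − 209×89 = 747
Denominator: √[(44751 − 43681)(9429 − 7921)] = √[1070 × 1508] = 1270.2598
r = 747 / 1270.2598 ≈ 0.588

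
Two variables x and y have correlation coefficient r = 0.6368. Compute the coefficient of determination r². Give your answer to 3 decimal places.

0.406

r² = (0.6368)² = 0.406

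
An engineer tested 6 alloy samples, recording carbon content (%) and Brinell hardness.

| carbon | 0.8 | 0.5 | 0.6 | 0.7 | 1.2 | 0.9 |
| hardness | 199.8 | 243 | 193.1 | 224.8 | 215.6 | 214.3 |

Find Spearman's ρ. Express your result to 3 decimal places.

Rank carbon: 4, 1, 2, 3, 6, 5
Rank hardness: 2, 6, 1, 5, 4, 3
d = rank(carbon) − rank(hardness): 2, -5, 1, -2, 2, 2; Σd² = 42
ρ = 1 − 6Σd² / [n(n²−1)] = 1 − 6×42 / (6×35) = 1 − 252/210 ≈ -0.200

-0.200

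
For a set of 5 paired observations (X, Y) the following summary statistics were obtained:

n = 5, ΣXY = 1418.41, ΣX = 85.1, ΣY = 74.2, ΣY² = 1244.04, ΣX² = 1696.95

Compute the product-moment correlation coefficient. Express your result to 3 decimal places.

0.825

r = (nΣXY − ΣXΣY) / √[(nΣX² − (ΣX)²)(nΣY² − (ΣY)²)]
Numerator: 5×1418.41 − 85.1×74.2 = 777.63
Denominator: √[(8484.75 − 7242.01)(6220.2 − 5505.64)] = √[1242.74 × 714.56] = 942.3440
r = 777.63 / 942.3440 ≈ 0.825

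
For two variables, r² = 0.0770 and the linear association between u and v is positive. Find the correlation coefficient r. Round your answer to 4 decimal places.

|r| = √0.0770 = 0.2775
The association is positive, so r = 0.2775.

0.2775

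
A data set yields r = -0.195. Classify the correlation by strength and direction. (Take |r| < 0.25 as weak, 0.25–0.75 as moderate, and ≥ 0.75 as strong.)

weak negative

r = -0.195 < 0 so the relationship is negative.
|r| = 0.195, which falls in the weak range.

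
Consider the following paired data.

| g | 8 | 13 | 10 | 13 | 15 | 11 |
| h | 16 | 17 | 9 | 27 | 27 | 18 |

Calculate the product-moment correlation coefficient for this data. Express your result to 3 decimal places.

0.723

n = 6, Σg = 70, Σh = 114, Σg² = 848, Σh² = 2408, Σgh = 1393
nΣgh − ΣgΣh = 8358 − 7980 = 378
nΣg² − (Σg)² = 5088 − 4900 = 188; nΣh² − (Σh)² = 14448 − 12996 = 1452
r = 378 / √(188 × 1452) = 378 / 522.4711 ≈ 0.723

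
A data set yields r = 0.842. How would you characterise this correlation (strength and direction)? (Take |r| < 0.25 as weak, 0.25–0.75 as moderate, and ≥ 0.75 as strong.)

strong positive

r = 0.842 > 0 so the relationship is positive.
|r| = 0.842, which falls in the strong range.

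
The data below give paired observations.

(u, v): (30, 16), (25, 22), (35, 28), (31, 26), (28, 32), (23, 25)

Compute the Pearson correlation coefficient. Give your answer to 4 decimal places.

n = 6, Σu = 172, Σv = 149, Σu² = 5024, Σv² = 3849, Σuv = 4287
nΣuv − ΣuΣv = 25722 − 25628 = 94
nΣu² − (Σu)² = 30144 − 29584 = 560; nΣv² − (Σv)² = 23094 − 22201 = 893
r = 94 / √(560 × 893) = 94 / 707.1633 ≈ 0.1329

0.1329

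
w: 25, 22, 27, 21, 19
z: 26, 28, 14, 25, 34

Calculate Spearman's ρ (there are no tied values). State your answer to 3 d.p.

-0.700

Rank w: 4, 3, 5, 2, 1
Rank z: 3, 4, 1, 2, 5
d = rank(w) − rank(z): 1, -1, 4, 0, -4; Σd² = 34
ρ = 1 − 6Σd² / [n(n²−1)] = 1 − 6×34 / (5×24) = 1 − 204/120 ≈ -0.700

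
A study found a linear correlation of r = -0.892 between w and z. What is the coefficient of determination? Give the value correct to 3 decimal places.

0.796

r² = (-0.892)² = 0.796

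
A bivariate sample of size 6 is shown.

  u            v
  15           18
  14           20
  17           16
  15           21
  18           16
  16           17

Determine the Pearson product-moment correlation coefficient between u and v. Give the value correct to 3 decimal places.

n = 6, Σu = 95, Σv = 108, Σu² = 1515, Σv² = 1966, Σuv = 1697
nΣuv − ΣuΣv = 10182 − 10260 = -78
nΣu² − (Σu)² = 9090 − 9025 = 65; nΣv² − (Σv)² = 11796 − 11664 = 132
r = -78 / √(65 × 132) = -78 / 92.6283 ≈ -0.842

-0.842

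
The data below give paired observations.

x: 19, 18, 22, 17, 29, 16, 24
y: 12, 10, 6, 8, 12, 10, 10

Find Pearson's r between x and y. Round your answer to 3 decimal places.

0.261

n = 7, Σx = 145, Σy = 68, Σx² = 3131, Σy² = 688, Σxy = 1424
nΣxy − ΣxΣy = 9968 − 9860 = 108
nΣx² − (Σx)² = 21917 − 21025 = 892; nΣy² − (Σy)² = 4816 − 4624 = 192
r = 108 / √(892 × 192) = 108 / 413.8405 ≈ 0.261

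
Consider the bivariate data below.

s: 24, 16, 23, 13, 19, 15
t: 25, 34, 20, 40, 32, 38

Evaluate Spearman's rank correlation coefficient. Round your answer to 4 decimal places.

-0.9429

Rank s: 6, 3, 5, 1, 4, 2
Rank t: 2, 4, 1, 6, 3, 5
d = rank(s) − rank(t): 4, -1, 4, -5, 1, -3; Σd² = 68
ρ = 1 − 6Σd² / [n(n²−1)] = 1 − 6×68 / (6×35) = 1 − 408/210 ≈ -0.9429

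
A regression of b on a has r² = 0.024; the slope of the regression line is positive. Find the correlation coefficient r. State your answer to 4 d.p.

|r| = √0.024 = 0.1549
The association is positive, so r = 0.1549.

0.1549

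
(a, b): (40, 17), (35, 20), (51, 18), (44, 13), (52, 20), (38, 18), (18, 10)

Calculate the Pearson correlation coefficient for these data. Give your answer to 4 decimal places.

n = 7, Σa = 278, Σb = 116, Σa² = 11834, Σb² = 2006, Σab = 4774
nΣab − ΣaΣb = 33418 − 32248 = 1170
nΣa² − (Σa)² = 82838 − 77284 = 5554; nΣb² − (Σb)² = 14042 − 13456 = 586
r = 1170 / √(5554 × 586) = 1170 / 1804.0632 ≈ 0.6485

0.6485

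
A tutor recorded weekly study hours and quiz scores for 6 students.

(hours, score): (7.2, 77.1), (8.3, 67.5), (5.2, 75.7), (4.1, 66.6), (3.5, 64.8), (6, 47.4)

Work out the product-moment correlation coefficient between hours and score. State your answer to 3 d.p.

0.121

n = 6, Σx = 34.3, Σy = 399.1, Σx² = 212.83, Σy² = 27112.51, Σxy = 2293.27
nΣxy − ΣxΣy = 13759.62 − 13689.13 = 70.49
nΣx² − (Σx)² = 1276.98 − 1176.49 = 100.49; nΣy² − (Σy)² = 162675.06 − 159280.81 = 3394.25
r = 70.49 / √(100.49 × 3394.25) = 70.49 / 584.0276 ≈ 0.121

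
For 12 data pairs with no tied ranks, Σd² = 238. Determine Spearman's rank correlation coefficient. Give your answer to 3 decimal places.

ρ = 1 − 6Σd² / [n(n²−1)] = 1 − 6×238 / (12×143)
  = 1 − 1428/1716 = 1 − 0.8322 ≈ 0.168

0.168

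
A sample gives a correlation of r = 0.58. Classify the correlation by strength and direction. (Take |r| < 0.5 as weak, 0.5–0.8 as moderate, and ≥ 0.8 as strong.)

moderate positive

r = 0.58 > 0 so the relationship is positive.
|r| = 0.58, which falls in the moderate range.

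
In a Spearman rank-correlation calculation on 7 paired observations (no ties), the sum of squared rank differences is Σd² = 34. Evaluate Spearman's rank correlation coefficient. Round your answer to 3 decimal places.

0.393

ρ = 1 − 6Σd² / [n(n²−1)] = 1 − 6×34 / (7×48)
  = 1 − 204/336 = 1 − 0.6071 ≈ 0.393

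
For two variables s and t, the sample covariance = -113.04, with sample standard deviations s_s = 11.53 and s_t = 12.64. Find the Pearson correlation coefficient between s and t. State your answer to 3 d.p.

r = Cov(s,t) / (s_s · s_t) = -113.04 / (11.53 × 12.64)
  = -113.04 / 145.7392 ≈ -0.776

-0.776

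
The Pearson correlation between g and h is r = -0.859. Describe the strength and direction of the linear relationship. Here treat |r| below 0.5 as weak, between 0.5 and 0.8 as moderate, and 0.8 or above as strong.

strong negative

r = -0.859 < 0 so the relationship is negative.
|r| = 0.859, which falls in the strong range.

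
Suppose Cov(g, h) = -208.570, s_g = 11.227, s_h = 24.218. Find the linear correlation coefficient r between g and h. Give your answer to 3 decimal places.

r = Cov(g,h) / (s_g · s_h) = -208.570 / (11.227 × 24.218)
  = -208.570 / 271.8955 ≈ -0.767

-0.767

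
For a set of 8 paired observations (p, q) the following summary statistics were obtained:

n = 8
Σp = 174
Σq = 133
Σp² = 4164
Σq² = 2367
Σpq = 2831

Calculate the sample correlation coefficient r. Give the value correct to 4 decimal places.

r = (nΣpq − ΣpΣq) / √[(nΣp² − (Σp)²)(nΣq² − (Σq)²)]
Numerator: 8×2831 − 174×133 = -494
Denominator: √[(33312 − 30276)(18936 − 17689)] = √[3036 × 1247] = 1945.7369
r = -494 / 1945.7369 ≈ -0.2539

-0.2539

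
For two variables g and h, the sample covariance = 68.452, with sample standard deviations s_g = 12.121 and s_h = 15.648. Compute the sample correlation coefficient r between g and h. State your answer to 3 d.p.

0.361

r = Cov(g,h) / (s_g · s_h) = 68.452 / (12.121 × 15.648)
  = 68.452 / 189.6694 ≈ 0.361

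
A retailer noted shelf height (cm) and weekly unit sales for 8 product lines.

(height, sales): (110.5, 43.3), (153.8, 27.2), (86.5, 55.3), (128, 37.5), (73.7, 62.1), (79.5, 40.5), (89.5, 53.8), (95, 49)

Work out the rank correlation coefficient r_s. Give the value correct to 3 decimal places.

-0.762

Rank height: 6, 8, 3, 7, 1, 2, 4, 5
Rank sales: 4, 1, 7, 2, 8, 3, 6, 5
d = rank(height) − rank(sales): 2, 7, -4, 5, -7, -1, -2, 0; Σd² = 148
ρ = 1 − 6Σd² / [n(n²−1)] = 1 − 6×148 / (8×63) = 1 − 888/504 ≈ -0.762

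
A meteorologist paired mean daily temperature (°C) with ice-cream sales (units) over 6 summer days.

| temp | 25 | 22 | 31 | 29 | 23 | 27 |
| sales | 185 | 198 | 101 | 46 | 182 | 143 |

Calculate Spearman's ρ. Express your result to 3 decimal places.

Rank temp: 3, 1, 6, 5, 2, 4
Rank sales: 5, 6, 2, 1, 4, 3
d = rank(temp) − rank(sales): -2, -5, 4, 4, -2, 1; Σd² = 66
ρ = 1 − 6Σd² / [n(n²−1)] = 1 − 6×66 / (6×35) = 1 − 396/210 ≈ -0.886

-0.886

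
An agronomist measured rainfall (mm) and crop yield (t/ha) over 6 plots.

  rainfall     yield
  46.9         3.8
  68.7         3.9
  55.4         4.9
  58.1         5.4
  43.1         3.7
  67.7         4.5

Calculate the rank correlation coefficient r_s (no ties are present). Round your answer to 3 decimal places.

Rank rainfall: 2, 6, 3, 4, 1, 5
Rank yield: 2, 3, 5, 6, 1, 4
d = rank(rainfall) − rank(yield): 0, 3, -2, -2, 0, 1; Σd² = 18
ρ = 1 − 6Σd² / [n(n²−1)] = 1 − 6×18 / (6×35) = 1 − 108/210 ≈ 0.486

0.486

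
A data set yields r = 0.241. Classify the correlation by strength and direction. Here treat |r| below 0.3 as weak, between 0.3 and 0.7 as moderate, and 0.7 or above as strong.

weak positive

r = 0.241 > 0 so the relationship is positive.
|r| = 0.241, which falls in the weak range.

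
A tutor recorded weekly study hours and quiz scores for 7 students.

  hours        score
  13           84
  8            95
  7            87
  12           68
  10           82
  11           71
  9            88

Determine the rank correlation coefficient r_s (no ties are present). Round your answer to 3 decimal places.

-0.679

Rank hours: 7, 2, 1, 6, 4, 5, 3
Rank score: 4, 7, 5, 1, 3, 2, 6
d = rank(hours) − rank(score): 3, -5, -4, 5, 1, 3, -3; Σd² = 94
ρ = 1 − 6Σd² / [n(n²−1)] = 1 − 6×94 / (7×48) = 1 − 564/336 ≈ -0.679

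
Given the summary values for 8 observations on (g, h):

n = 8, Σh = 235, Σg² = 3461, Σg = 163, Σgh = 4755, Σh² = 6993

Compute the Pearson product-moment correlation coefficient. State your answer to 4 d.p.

r = (nΣgh − ΣgΣh) / √[(nΣg² − (Σg)²)(nΣh² − (Σh)²)]
Numerator: 8×4755 − 163×235 = -265
Denominator: √[(27688 − 26569)(55944 − 55225)] = √[1119 × 719] = 896.9732
r = -265 / 896.9732 ≈ -0.2954

-0.2954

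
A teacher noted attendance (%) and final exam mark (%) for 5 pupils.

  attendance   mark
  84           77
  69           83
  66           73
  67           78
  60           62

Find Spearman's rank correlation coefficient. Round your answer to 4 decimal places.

0.7000

Rank attendance: 5, 4, 2, 3, 1
Rank mark: 3, 5, 2, 4, 1
d = rank(attendance) − rank(mark): 2, -1, 0, -1, 0; Σd² = 6
ρ = 1 − 6Σd² / [n(n²−1)] = 1 − 6×6 / (5×24) = 1 − 36/120 ≈ 0.7000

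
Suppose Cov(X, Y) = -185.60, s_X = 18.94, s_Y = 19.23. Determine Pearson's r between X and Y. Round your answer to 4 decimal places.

r = Cov(X,Y) / (s_X · s_Y) = -185.60 / (18.94 × 19.23)
  = -185.60 / 364.2162 ≈ -0.5096

-0.5096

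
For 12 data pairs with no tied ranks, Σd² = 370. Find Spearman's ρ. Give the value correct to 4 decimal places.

-0.2937

ρ = 1 − 6Σd² / [n(n²−1)] = 1 − 6×370 / (12×143)
  = 1 − 2220/1716 = 1 − 1.29371 ≈ -0.2937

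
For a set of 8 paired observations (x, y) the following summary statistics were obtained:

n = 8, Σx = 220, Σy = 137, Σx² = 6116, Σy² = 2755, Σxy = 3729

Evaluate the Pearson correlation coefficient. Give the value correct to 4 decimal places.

r = (nΣxy − ΣxΣy) / √[(nΣx² − (Σx)²)(nΣy² − (Σy)²)]
Numerator: 8×3729 − 220×137 = -308
Denominator: √[(48928 − 48400)(22040 − 18769)] = √[528 × 3271] = 1314.1872
r = -308 / 1314.1872 ≈ -0.2344

-0.2344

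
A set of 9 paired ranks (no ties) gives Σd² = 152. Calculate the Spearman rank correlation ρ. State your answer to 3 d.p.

ρ = 1 − 6Σd² / [n(n²−1)] = 1 − 6×152 / (9×80)
  = 1 − 912/720 = 1 − 1.2667 ≈ -0.267

-0.267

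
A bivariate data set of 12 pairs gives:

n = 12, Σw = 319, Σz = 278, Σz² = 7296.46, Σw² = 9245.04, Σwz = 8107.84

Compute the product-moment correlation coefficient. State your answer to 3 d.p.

0.887

r = (nΣwz − ΣwΣz) / √[(nΣw² − (Σw)²)(nΣz² − (Σz)²)]
Numerator: 12×8107.84 − 319×278 = 8612.08
Denominator: √[(110940.48 − 101761)(87557.52 − 77284)] = √[9179.48 × 10273.52] = 9711.1056
r = 8612.08 / 9711.1056 ≈ 0.887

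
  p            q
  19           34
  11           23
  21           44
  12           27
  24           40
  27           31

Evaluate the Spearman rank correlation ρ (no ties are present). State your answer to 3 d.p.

Rank p: 3, 1, 4, 2, 5, 6
Rank q: 4, 1, 6, 2, 5, 3
d = rank(p) − rank(q): -1, 0, -2, 0, 0, 3; Σd² = 14
ρ = 1 − 6Σd² / [n(n²−1)] = 1 − 6×14 / (6×35) = 1 − 84/210 ≈ 0.600

0.600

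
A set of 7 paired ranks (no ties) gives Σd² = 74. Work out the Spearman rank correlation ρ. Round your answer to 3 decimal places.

ρ = 1 − 6Σd² / [n(n²−1)] = 1 − 6×74 / (7×48)
  = 1 − 444/336 = 1 − 1.3214 ≈ -0.321

-0.321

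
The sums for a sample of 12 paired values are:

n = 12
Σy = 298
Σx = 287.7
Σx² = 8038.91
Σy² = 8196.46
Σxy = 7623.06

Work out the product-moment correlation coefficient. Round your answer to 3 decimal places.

r = (nΣxy − ΣxΣy) / √[(nΣx² − (Σx)²)(nΣy² − (Σy)²)]
Numerator: 12×7623.06 − 287.7×298 = 5742.12
Denominator: √[(96466.92 − 82771.29)(98357.52 − 88804)] = √[13695.63 × 9553.52] = 11438.5959
r = 5742.12 / 11438.5959 ≈ 0.502

0.502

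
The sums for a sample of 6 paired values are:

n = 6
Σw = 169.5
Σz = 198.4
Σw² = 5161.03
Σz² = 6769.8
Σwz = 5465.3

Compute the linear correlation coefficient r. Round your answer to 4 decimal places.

-0.4994

r = (nΣwz − ΣwΣz) / √[(nΣw² − (Σw)²)(nΣz² − (Σz)²)]
Numerator: 6×5465.3 − 169.5×198.4 = -837
Denominator: √[(30966.18 − 28730.25)(40618.8 − 39362.56)] = √[2235.93 × 1256.24] = 1675.9668
r = -837 / 1675.9668 ≈ -0.4994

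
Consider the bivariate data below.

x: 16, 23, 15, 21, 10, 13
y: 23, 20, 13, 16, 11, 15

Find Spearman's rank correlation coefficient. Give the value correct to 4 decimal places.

Rank x: 4, 6, 3, 5, 1, 2
Rank y: 6, 5, 2, 4, 1, 3
d = rank(x) − rank(y): -2, 1, 1, 1, 0, -1; Σd² = 8
ρ = 1 − 6Σd² / [n(n²−1)] = 1 − 6×8 / (6×35) = 1 − 48/210 ≈ 0.7714

0.7714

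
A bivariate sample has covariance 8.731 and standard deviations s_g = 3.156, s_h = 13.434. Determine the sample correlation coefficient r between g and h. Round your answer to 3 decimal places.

0.206

r = Cov(g,h) / (s_g · s_h) = 8.731 / (3.156 × 13.434)
  = 8.731 / 42.3977 ≈ 0.206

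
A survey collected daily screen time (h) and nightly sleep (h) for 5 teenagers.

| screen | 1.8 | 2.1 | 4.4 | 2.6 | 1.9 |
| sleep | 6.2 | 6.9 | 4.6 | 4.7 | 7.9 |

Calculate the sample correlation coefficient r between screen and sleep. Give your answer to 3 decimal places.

n = 5, Σx = 12.8, Σy = 30.3, Σx² = 37.38, Σy² = 191.71, Σxy = 73.12
nΣxy − ΣxΣy = 365.6 − 387.84 = -22.24
nΣx² − (Σx)² = 186.9 − 163.84 = 23.06; nΣy² − (Σy)² = 958.55 − 918.09 = 40.46
r = -22.24 / √(23.06 × 40.46) = -22.24 / 30.5452 ≈ -0.728

-0.728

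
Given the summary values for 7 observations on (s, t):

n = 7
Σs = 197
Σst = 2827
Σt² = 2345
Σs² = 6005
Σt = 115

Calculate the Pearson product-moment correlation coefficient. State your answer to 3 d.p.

-0.893

r = (nΣst − ΣsΣt) / √[(nΣs² − (Σs)²)(nΣt² − (Σt)²)]
Numerator: 7×2827 − 197×115 = -2866
Denominator: √[(42035 − 38809)(16415 − 13225)] = √[3226 × 3190] = 3207.9495
r = -2866 / 3207.9495 ≈ -0.893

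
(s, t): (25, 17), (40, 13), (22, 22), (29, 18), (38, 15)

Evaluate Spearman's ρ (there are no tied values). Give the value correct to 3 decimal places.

-0.900

Rank s: 2, 5, 1, 3, 4
Rank t: 3, 1, 5, 4, 2
d = rank(s) − rank(t): -1, 4, -4, -1, 2; Σd² = 38
ρ = 1 − 6Σd² / [n(n²−1)] = 1 − 6×38 / (5×24) = 1 − 228/120 ≈ -0.900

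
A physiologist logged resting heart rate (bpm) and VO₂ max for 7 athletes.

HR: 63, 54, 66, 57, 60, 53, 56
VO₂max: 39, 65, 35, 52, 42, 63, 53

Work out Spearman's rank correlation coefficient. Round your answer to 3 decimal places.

Rank HR: 6, 2, 7, 4, 5, 1, 3
Rank VO₂max: 2, 7, 1, 4, 3, 6, 5
d = rank(HR) − rank(VO₂max): 4, -5, 6, 0, 2, -5, -2; Σd² = 110
ρ = 1 − 6Σd² / [n(n²−1)] = 1 − 6×110 / (7×48) = 1 − 660/336 ≈ -0.964

-0.964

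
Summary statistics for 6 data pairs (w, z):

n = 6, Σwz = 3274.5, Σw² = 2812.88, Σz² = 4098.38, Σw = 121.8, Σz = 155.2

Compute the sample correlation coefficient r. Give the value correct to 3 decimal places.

r = (nΣwz − ΣwΣz) / √[(nΣw² − (Σw)²)(nΣz² − (Σz)²)]
Numerator: 6×3274.5 − 121.8×155.2 = 743.64
Denominator: √[(16877.28 − 14835.24)(24590.28 − 24087.04)] = √[2042.04 × 503.24] = 1013.7239
r = 743.64 / 1013.7239 ≈ 0.734

0.734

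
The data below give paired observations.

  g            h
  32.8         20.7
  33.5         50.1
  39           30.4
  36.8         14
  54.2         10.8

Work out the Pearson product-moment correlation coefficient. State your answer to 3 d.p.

-0.550

n = 5, Σg = 196.3, Σh = 126, Σg² = 8010.97, Σh² = 4175.3, Σgh = 4643.47
nΣgh − ΣgΣh = 23217.35 − 24733.8 = -1516.45
nΣg² − (Σg)² = 40054.85 − 38533.69 = 1521.16; nΣh² − (Σh)² = 20876.5 − 15876 = 5000.5
r = -1516.45 / √(1521.16 × 5000.5) = -1516.45 / 2757.9994 ≈ -0.550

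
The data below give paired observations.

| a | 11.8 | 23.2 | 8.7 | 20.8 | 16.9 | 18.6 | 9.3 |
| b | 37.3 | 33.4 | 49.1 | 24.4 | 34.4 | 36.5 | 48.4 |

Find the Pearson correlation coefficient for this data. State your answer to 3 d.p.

-0.851

n = 7, Σa = 109.3, Σb = 263.5, Σa² = 1903.87, Σb² = 10371.19, Σab = 3860.09
nΣab − ΣaΣb = 27020.63 − 28800.55 = -1779.92
nΣa² − (Σa)² = 13327.09 − 11946.49 = 1380.6; nΣb² − (Σb)² = 72598.33 − 69432.25 = 3166.08
r = -1779.92 / √(1380.6 × 3166.08) = -1779.92 / 2090.7152 ≈ -0.851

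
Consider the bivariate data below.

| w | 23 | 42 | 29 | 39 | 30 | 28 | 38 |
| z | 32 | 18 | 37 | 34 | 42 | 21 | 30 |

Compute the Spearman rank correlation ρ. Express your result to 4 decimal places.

Rank w: 1, 7, 3, 6, 4, 2, 5
Rank z: 4, 1, 6, 5, 7, 2, 3
d = rank(w) − rank(z): -3, 6, -3, 1, -3, 0, 2; Σd² = 68
ρ = 1 − 6Σd² / [n(n²−1)] = 1 − 6×68 / (7×48) = 1 − 408/336 ≈ -0.2143

-0.2143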